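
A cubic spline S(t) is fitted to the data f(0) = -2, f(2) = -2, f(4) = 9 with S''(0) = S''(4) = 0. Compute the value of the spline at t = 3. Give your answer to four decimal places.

Write M_i for S''(x_i). With h_i = 2, 2 and divided differences Δ_i = 0, 11/2, the continuity of S' gives the tridiagonal system
  2·M_0 + 8·M_1 + 2·M_2 = 6(Δ_1 - Δ_0) = 33
Natural end conditions: M_0 = M_2 = 0.
Hence M_0 = 0, M_1 = 33/8, M_2 = 0.
On [2, 4], S(t) = -2 + 11/4·(t - 2) + 33/16·(t - 2)² - 11/32·(t - 2)³.
With (t - 2) = 1: S(3) = 79/32.

2.4688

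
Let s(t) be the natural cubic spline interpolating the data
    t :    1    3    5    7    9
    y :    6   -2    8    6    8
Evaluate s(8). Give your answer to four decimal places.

6.1563

Put M_i = s'' at the i-th knot. Here h = (2, 2, 2, 2) and Δ = (-4, 5, -1, 1), so the interior equations h_(i-1)·M_(i-1) + 2(h_(i-1)+h_i)·M_i + h_i·M_(i+1) = 6(Δ_i − Δ_(i-1)) read
  2·M_0 + 8·M_1 + 2·M_2 = 6(Δ_1 - Δ_0) = 54
  2·M_1 + 8·M_2 + 2·M_3 = 6(Δ_2 - Δ_1) = -36
  2·M_2 + 8·M_3 + 2·M_4 = 6(Δ_3 - Δ_2) = 12
Natural end conditions: M_0 = M_4 = 0.
Hence M_0 = 0, M_1 = 69/8, M_2 = -15/2, M_3 = 27/8, M_4 = 0.
On [7, 9], s(t) = 6 - 5/4·(t - 7) + 27/16·(t - 7)² - 9/32·(t - 7)³.
With (t - 7) = 1: s(8) = 197/32.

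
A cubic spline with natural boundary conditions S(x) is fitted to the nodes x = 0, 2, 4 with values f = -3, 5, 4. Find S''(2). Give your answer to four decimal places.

Let m_i = S''(x_i). Step sizes h_i = 2, 2; slopes of the chords Δ_i = (y_(i+1) - y_i)/h_i = 4, -1/2.
  2·m_0 + 8·m_1 + 2·m_2 = 6(Δ_1 - Δ_0) = -27
Natural end conditions: m_0 = m_2 = 0.
Solving the tridiagonal system: m_0 = 0, m_1 = -27/8, m_2 = 0.

-3.3750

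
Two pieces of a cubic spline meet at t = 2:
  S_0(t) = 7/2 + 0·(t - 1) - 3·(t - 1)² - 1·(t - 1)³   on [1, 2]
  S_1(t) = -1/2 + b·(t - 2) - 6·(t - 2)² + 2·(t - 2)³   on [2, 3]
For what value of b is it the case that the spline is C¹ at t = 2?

-9

S_0'(t) = 0 - 6·(t - 1) - 3·(t - 1)², so S_0'(2) = -9. On the right, S_1'(2) = b, so b = -9.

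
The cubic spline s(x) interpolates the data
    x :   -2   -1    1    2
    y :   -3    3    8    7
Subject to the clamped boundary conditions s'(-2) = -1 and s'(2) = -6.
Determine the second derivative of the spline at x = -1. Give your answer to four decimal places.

Let m_i = s''(x_i). Step sizes h_i = 1, 2, 1; slopes of the chords Δ_i = (y_(i+1) - y_i)/h_i = 6, 5/2, -1.
  1·m_0 + 6·m_1 + 2·m_2 = 6(Δ_1 - Δ_0) = -21
  2·m_1 + 6·m_2 + 1·m_3 = 6(Δ_2 - Δ_1) = -21
Clamped end conditions give two more equations: 2h_0·m_0 + h_0·m_1 = 6(Δ_0 - s'(-2)) = 42 and h_2·m_2 + 2h_2·m_3 = 6(s'(2) - Δ_2) = -30.
Forward elimination and back-substitution give m_0 = 881/35, m_1 = -292/35, m_2 = 68/35, m_3 = -559/35.

-8.3429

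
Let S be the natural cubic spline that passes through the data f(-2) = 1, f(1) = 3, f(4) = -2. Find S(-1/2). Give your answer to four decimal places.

2.6563

Write M_i for S''(x_i). With h_i = 3, 3 and divided differences Δ_i = 2/3, -5/3, the continuity of S' gives the tridiagonal system
  3·M_0 + 12·M_1 + 3·M_2 = 6(Δ_1 - Δ_0) = -14
Natural end conditions: M_0 = M_2 = 0.
Solving the tridiagonal system: M_0 = 0, M_1 = -7/6, M_2 = 0.
On [-2, 1], S(t) = 1 + 5/4·(t + 2) + 0·(t + 2)² - 7/108·(t + 2)³.
With (t + 2) = 3/2: S(-1/2) = 85/32.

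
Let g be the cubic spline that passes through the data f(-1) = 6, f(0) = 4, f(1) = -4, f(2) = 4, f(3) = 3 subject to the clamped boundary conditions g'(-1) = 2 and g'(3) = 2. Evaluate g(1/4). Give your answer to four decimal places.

1.5488

Put m_i = g'' at the i-th knot. Here h = (1, 1, 1, 1) and Δ = (-2, -8, 8, -1), so the interior equations h_(i-1)·m_(i-1) + 2(h_(i-1)+h_i)·m_i + h_i·m_(i+1) = 6(Δ_i − Δ_(i-1)) read
  1·m_0 + 4·m_1 + 1·m_2 = 6(Δ_1 - Δ_0) = -36
  1·m_1 + 4·m_2 + 1·m_3 = 6(Δ_2 - Δ_1) = 96
  1·m_2 + 4·m_3 + 1·m_4 = 6(Δ_3 - Δ_2) = -54
Clamped end conditions give two more equations: 2h_0·m_0 + h_0·m_1 = 6(Δ_0 - g'(-1)) = -24 and h_3·m_3 + 2h_3·m_4 = 6(g'(3) - Δ_3) = 18.
Forward elimination and back-substitution give m_0 = -99/28, m_1 = -237/14, m_2 = 141/4, m_3 = -393/14, m_4 = 645/28.
On [0, 1], g(x) = 4 - 461/56·x - 237/28·x² + 487/56·x³.
With x = 1/4: g(1/4) = 793/512.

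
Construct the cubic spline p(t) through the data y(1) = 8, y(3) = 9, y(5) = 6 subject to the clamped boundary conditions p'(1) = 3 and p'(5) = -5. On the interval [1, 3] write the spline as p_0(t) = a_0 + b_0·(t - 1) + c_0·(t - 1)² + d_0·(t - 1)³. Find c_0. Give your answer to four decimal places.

Put M_i = p'' at the i-th knot. Here h = (2, 2) and Δ = (1/2, -3/2), so the interior equations h_(i-1)·M_(i-1) + 2(h_(i-1)+h_i)·M_i + h_i·M_(i+1) = 6(Δ_i − Δ_(i-1)) read
  2·M_0 + 8·M_1 + 2·M_2 = 6(Δ_1 - Δ_0) = -12
Clamped end conditions give two more equations: 2h_0·M_0 + h_0·M_1 = 6(Δ_0 - p'(1)) = -15 and h_1·M_1 + 2h_1·M_2 = 6(p'(5) - Δ_1) = -21.
Hence M_0 = -17/4, M_1 = 1, M_2 = -23/4.
On [1, 3], with p_0(t) = a_0 + b_0·(t - 1) + c_0·(t - 1)² + d_0·(t - 1)³: c_0 = M_0/2 = -17/8, d_0 = (M_1 - M_0)/(6h_0) = 7/16, b_0 = Δ_0 - h_0(2M_0 + M_1)/6 = 3.

-2.1250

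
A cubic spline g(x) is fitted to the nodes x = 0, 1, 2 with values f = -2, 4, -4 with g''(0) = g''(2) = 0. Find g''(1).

Write σ_i for g''(x_i). With h_i = 1, 1 and divided differences Δ_i = 6, -8, the continuity of g' gives the tridiagonal system
  1·σ_0 + 4·σ_1 + 1·σ_2 = 6(Δ_1 - Δ_0) = -84
Natural end conditions: σ_0 = σ_2 = 0.
Forward elimination and back-substitution give σ_0 = 0, σ_1 = -21, σ_2 = 0.

-21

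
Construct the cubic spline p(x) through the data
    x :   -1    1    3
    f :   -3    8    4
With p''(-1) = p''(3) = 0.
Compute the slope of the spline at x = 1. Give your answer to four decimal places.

Write M_i for p''(x_i). With h_i = 2, 2 and divided differences Δ_i = 11/2, -2, the continuity of p' gives the tridiagonal system
  2·M_0 + 8·M_1 + 2·M_2 = 6(Δ_1 - Δ_0) = -45
Natural end conditions: M_0 = M_2 = 0.
Solving the tridiagonal system: M_0 = 0, M_1 = -45/8, M_2 = 0.
On [1, 3], p'(x) = b_1 + 2c_1·(x - 1) + 3d_1·(x - 1)² with b_1 = Δ_1 - h_1(2M_1 + M_2)/6 = 7/4, c_1 = M_1/2 = -45/16, d_1 = (M_2 - M_1)/(6h_1) = 15/32. So p'(1) = 7/4.

1.7500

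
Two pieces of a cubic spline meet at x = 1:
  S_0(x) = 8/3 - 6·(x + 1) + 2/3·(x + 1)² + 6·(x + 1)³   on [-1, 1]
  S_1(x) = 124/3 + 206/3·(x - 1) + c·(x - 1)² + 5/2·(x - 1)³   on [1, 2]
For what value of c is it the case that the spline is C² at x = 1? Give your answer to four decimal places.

S_0''(x) = 4/3 + 36·(x + 1), so S_0''(1) = 220/3. On the right, S_1''(1) = 2c, so c = 110/3.

36.6667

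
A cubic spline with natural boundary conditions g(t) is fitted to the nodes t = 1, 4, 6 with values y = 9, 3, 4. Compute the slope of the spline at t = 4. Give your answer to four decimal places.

Let M_i = g''(x_i). Step sizes h_i = 3, 2; slopes of the chords Δ_i = (y_(i+1) - y_i)/h_i = -2, 1/2.
  3·M_0 + 10·M_1 + 2·M_2 = 6(Δ_1 - Δ_0) = 15
Natural end conditions: M_0 = M_2 = 0.
Forward elimination and back-substitution give M_0 = 0, M_1 = 3/2, M_2 = 0.
On [4, 6], g'(t) = b_1 + 2c_1·(t - 4) + 3d_1·(t - 4)² with b_1 = Δ_1 - h_1(2M_1 + M_2)/6 = -1/2, c_1 = M_1/2 = 3/4, d_1 = (M_2 - M_1)/(6h_1) = -1/8. So g'(4) = -1/2.

-0.5000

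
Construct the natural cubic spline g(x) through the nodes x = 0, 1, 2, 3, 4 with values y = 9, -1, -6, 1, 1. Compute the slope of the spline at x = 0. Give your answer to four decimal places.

Put M_i = g'' at the i-th knot. Here h = (1, 1, 1, 1) and Δ = (-10, -5, 7, 0), so the interior equations h_(i-1)·M_(i-1) + 2(h_(i-1)+h_i)·M_i + h_i·M_(i+1) = 6(Δ_i − Δ_(i-1)) read
  1·M_0 + 4·M_1 + 1·M_2 = 6(Δ_1 - Δ_0) = 30
  1·M_1 + 4·M_2 + 1·M_3 = 6(Δ_2 - Δ_1) = 72
  1·M_2 + 4·M_3 + 1·M_4 = 6(Δ_3 - Δ_2) = -42
Natural end conditions: M_0 = M_4 = 0.
Solving the tridiagonal system: M_0 = 0, M_1 = 15/7, M_2 = 150/7, M_3 = -111/7, M_4 = 0.
On [0, 1], g'(x) = b_0 + 2c_0·x + 3d_0·x² with b_0 = Δ_0 - h_0(2M_0 + M_1)/6 = -145/14, c_0 = M_0/2 = 0, d_0 = (M_1 - M_0)/(6h_0) = 5/14. So g'(0) = -145/14.

-10.3571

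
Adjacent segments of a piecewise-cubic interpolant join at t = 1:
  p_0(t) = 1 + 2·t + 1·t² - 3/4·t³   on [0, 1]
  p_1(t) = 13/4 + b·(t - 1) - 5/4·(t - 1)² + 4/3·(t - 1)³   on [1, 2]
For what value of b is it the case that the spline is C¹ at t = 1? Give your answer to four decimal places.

1.7500

p_0'(t) = 2 + 2·t - 9/4·t², so p_0'(1) = 7/4. On the right, p_1'(1) = b, so b = 7/4.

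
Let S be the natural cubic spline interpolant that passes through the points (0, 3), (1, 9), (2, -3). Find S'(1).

-3

Write M_i for S''(x_i). With h_i = 1, 1 and divided differences Δ_i = 6, -12, the continuity of S' gives the tridiagonal system
  1·M_0 + 4·M_1 + 1·M_2 = 6(Δ_1 - Δ_0) = -108
Natural end conditions: M_0 = M_2 = 0.
Solving: M_0 = 0, M_1 = -27, M_2 = 0.
On [1, 2], S'(x) = b_1 + 2c_1·(x - 1) + 3d_1·(x - 1)² with b_1 = Δ_1 - h_1(2M_1 + M_2)/6 = -3, c_1 = M_1/2 = -27/2, d_1 = (M_2 - M_1)/(6h_1) = 9/2. So S'(1) = -3.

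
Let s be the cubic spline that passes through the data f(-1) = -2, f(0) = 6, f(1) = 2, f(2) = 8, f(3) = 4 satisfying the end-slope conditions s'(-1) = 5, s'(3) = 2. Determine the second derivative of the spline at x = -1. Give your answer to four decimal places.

Put σ_i = s'' at the i-th knot. Here h = (1, 1, 1, 1) and Δ = (8, -4, 6, -4), so the interior equations h_(i-1)·σ_(i-1) + 2(h_(i-1)+h_i)·σ_i + h_i·σ_(i+1) = 6(Δ_i − Δ_(i-1)) read
  1·σ_0 + 4·σ_1 + 1·σ_2 = 6(Δ_1 - Δ_0) = -72
  1·σ_1 + 4·σ_2 + 1·σ_3 = 6(Δ_2 - Δ_1) = 60
  1·σ_2 + 4·σ_3 + 1·σ_4 = 6(Δ_3 - Δ_2) = -60
Clamped end conditions give two more equations: 2h_0·σ_0 + h_0·σ_1 = 6(Δ_0 - s'(-1)) = 18 and h_3·σ_3 + 2h_3·σ_4 = 6(s'(3) - Δ_3) = 36.
Solving: σ_0 = 699/28, σ_1 = -447/14, σ_2 = 123/4, σ_3 = -435/14, σ_4 = 939/28.

24.9643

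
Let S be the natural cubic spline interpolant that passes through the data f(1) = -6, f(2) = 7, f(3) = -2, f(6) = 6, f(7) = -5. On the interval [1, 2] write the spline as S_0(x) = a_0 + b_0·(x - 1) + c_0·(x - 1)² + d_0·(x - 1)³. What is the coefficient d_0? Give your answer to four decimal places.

-6.3412

Let M_i = S''(x_i). Step sizes h_i = 1, 1, 3, 1; slopes of the chords Δ_i = (y_(i+1) - y_i)/h_i = 13, -9, 8/3, -11.
  1·M_0 + 4·M_1 + 1·M_2 = 6(Δ_1 - Δ_0) = -132
  1·M_1 + 8·M_2 + 3·M_3 = 6(Δ_2 - Δ_1) = 70
  3·M_2 + 8·M_3 + 1·M_4 = 6(Δ_3 - Δ_2) = -82
Natural end conditions: M_0 = M_4 = 0.
Solving: M_0 = 0, M_1 = -4033/106, M_2 = 1070/53, M_3 = -1889/106, M_4 = 0.
On [1, 2], with S_0(x) = a_0 + b_0·(x - 1) + c_0·(x - 1)² + d_0·(x - 1)³: c_0 = M_0/2 = 0, d_0 = (M_1 - M_0)/(6h_0) = -4033/636, b_0 = Δ_0 - h_0(2M_0 + M_1)/6 = 12301/636.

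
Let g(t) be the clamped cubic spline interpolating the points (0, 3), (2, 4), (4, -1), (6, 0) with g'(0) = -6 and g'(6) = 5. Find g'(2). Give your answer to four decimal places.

With σ_i denoting the second derivative at x_i, h_i = 2, 2, 2, and Δ_i = (y_(i+1) − y_i)/h_i = 1/2, -5/2, 1/2:
  2·σ_0 + 8·σ_1 + 2·σ_2 = 6(Δ_1 - Δ_0) = -18
  2·σ_1 + 8·σ_2 + 2·σ_3 = 6(Δ_2 - Δ_1) = 18
Clamped end conditions give two more equations: 2h_0·σ_0 + h_0·σ_1 = 6(Δ_0 - g'(0)) = 39 and h_2·σ_2 + 2h_2·σ_3 = 6(g'(6) - Δ_2) = 27.
Solving: σ_0 = 383/30, σ_1 = -181/30, σ_2 = 71/30, σ_3 = 167/30.
On [2, 4], g'(t) = b_1 + 2c_1·(t - 2) + 3d_1·(t - 2)² with b_1 = Δ_1 - h_1(2σ_1 + σ_2)/6 = 11/15, c_1 = σ_1/2 = -181/60, d_1 = (σ_2 - σ_1)/(6h_1) = 7/10. So g'(2) = 11/15.

0.7333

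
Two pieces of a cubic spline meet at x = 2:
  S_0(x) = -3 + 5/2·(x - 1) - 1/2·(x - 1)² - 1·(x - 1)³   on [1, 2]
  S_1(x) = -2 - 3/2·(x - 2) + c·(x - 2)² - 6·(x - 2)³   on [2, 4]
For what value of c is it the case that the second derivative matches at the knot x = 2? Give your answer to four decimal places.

S_0''(x) = -1 - 6·(x - 1), so S_0''(2) = -7. On the right, S_1''(2) = 2c, so c = -7/2.

-3.5000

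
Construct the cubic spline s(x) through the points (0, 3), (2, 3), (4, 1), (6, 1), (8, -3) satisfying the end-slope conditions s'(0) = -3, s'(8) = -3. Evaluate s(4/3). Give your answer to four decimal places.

Write M_i for s''(x_i). With h_i = 2, 2, 2, 2 and divided differences Δ_i = 0, -1, 0, -2, the continuity of s' gives the tridiagonal system
  2·M_0 + 8·M_1 + 2·M_2 = 6(Δ_1 - Δ_0) = -6
  2·M_1 + 8·M_2 + 2·M_3 = 6(Δ_2 - Δ_1) = 6
  2·M_2 + 8·M_3 + 2·M_4 = 6(Δ_3 - Δ_2) = -12
Clamped end conditions give two more equations: 2h_0·M_0 + h_0·M_1 = 6(Δ_0 - s'(0)) = 18 and h_3·M_3 + 2h_3·M_4 = 6(s'(8) - Δ_3) = -6.
Forward elimination and back-substitution give M_0 = 327/56, M_1 = -75/28, M_2 = 15/8, M_3 = -51/28, M_4 = -33/56.
On [0, 2], s(x) = 3 - 3·x + 327/112·x² - 159/224·x³.
With x = 4/3: s(4/3) = 158/63.

2.5079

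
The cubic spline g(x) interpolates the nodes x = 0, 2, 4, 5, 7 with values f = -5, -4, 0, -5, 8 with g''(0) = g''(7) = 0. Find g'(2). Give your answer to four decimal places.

Write M_i for g''(x_i). With h_i = 2, 2, 1, 2 and divided differences Δ_i = 1/2, 2, -5, 13/2, the continuity of g' gives the tridiagonal system
  2·M_0 + 8·M_1 + 2·M_2 = 6(Δ_1 - Δ_0) = 9
  2·M_1 + 6·M_2 + 1·M_3 = 6(Δ_2 - Δ_1) = -42
  1·M_2 + 6·M_3 + 2·M_4 = 6(Δ_3 - Δ_2) = 69
Natural end conditions: M_0 = M_4 = 0.
Solving: M_0 = 0, M_1 = 957/256, M_2 = -669/64, M_3 = 1695/128, M_4 = 0.
On [2, 4], g'(x) = b_1 + 2c_1·(x - 2) + 3d_1·(x - 2)² with b_1 = Δ_1 - h_1(2M_1 + M_2)/6 = 383/128, c_1 = M_1/2 = 957/512, d_1 = (M_2 - M_1)/(6h_1) = -1211/1024. So g'(2) = 383/128.

2.9922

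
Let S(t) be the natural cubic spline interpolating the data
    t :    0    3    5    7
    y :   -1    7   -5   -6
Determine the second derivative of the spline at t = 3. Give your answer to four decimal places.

Let m_i = S''(x_i). Step sizes h_i = 3, 2, 2; slopes of the chords Δ_i = (y_(i+1) - y_i)/h_i = 8/3, -6, -1/2.
  3·m_0 + 10·m_1 + 2·m_2 = 6(Δ_1 - Δ_0) = -52
  2·m_1 + 8·m_2 + 2·m_3 = 6(Δ_2 - Δ_1) = 33
Natural end conditions: m_0 = m_3 = 0.
Solving: m_0 = 0, m_1 = -241/38, m_2 = 217/38, m_3 = 0.

-6.3421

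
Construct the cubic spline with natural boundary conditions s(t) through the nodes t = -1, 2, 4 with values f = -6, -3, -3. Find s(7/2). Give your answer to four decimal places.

Put M_i = s'' at the i-th knot. Here h = (3, 2) and Δ = (1, 0), so the interior equations h_(i-1)·M_(i-1) + 2(h_(i-1)+h_i)·M_i + h_i·M_(i+1) = 6(Δ_i − Δ_(i-1)) read
  3·M_0 + 10·M_1 + 2·M_2 = 6(Δ_1 - Δ_0) = -6
Natural end conditions: M_0 = M_2 = 0.
Hence M_0 = 0, M_1 = -3/5, M_2 = 0.
On [2, 4], s(t) = -3 + 2/5·(t - 2) - 3/10·(t - 2)² + 1/20·(t - 2)³.
With (t - 2) = 3/2: s(7/2) = -93/32.

-2.9063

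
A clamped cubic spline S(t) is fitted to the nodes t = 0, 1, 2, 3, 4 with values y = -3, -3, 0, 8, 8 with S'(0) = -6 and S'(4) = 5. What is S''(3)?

Let m_i = S''(x_i). Step sizes h_i = 1, 1, 1, 1; slopes of the chords Δ_i = (y_(i+1) - y_i)/h_i = 0, 3, 8, 0.
  1·m_0 + 4·m_1 + 1·m_2 = 6(Δ_1 - Δ_0) = 18
  1·m_1 + 4·m_2 + 1·m_3 = 6(Δ_2 - Δ_1) = 30
  1·m_2 + 4·m_3 + 1·m_4 = 6(Δ_3 - Δ_2) = -48
Clamped end conditions give two more equations: 2h_0·m_0 + h_0·m_1 = 6(Δ_0 - S'(0)) = 36 and h_3·m_3 + 2h_3·m_4 = 6(S'(4) - Δ_3) = 30.
Solving the tridiagonal system: m_0 = 20, m_1 = -4, m_2 = 14, m_3 = -22, m_4 = 26.

-22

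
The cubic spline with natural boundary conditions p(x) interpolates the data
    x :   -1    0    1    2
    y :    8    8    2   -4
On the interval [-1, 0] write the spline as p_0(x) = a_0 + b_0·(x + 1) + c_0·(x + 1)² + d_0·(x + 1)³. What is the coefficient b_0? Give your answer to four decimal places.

1.6000

Let σ_i = p''(x_i). Step sizes h_i = 1, 1, 1; slopes of the chords Δ_i = (y_(i+1) - y_i)/h_i = 0, -6, -6.
  1·σ_0 + 4·σ_1 + 1·σ_2 = 6(Δ_1 - Δ_0) = -36
  1·σ_1 + 4·σ_2 + 1·σ_3 = 6(Δ_2 - Δ_1) = 0
Natural end conditions: σ_0 = σ_3 = 0.
Hence σ_0 = 0, σ_1 = -48/5, σ_2 = 12/5, σ_3 = 0.
On [-1, 0], with p_0(x) = a_0 + b_0·(x + 1) + c_0·(x + 1)² + d_0·(x + 1)³: c_0 = σ_0/2 = 0, d_0 = (σ_1 - σ_0)/(6h_0) = -8/5, b_0 = Δ_0 - h_0(2σ_0 + σ_1)/6 = 8/5.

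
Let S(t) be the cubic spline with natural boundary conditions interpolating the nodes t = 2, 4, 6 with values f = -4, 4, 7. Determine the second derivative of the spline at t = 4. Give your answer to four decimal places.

-1.8750

Put M_i = S'' at the i-th knot. Here h = (2, 2) and Δ = (4, 3/2), so the interior equations h_(i-1)·M_(i-1) + 2(h_(i-1)+h_i)·M_i + h_i·M_(i+1) = 6(Δ_i − Δ_(i-1)) read
  2·M_0 + 8·M_1 + 2·M_2 = 6(Δ_1 - Δ_0) = -15
Natural end conditions: M_0 = M_2 = 0.
Hence M_0 = 0, M_1 = -15/8, M_2 = 0.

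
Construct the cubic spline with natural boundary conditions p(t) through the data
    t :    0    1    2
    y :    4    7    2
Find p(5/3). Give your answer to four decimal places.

Let σ_i = p''(x_i). Step sizes h_i = 1, 1; slopes of the chords Δ_i = (y_(i+1) - y_i)/h_i = 3, -5.
  1·σ_0 + 4·σ_1 + 1·σ_2 = 6(Δ_1 - Δ_0) = -48
Natural end conditions: σ_0 = σ_2 = 0.
Hence σ_0 = 0, σ_1 = -12, σ_2 = 0.
On [1, 2], p(t) = 7 - 1·(t - 1) - 6·(t - 1)² + 2·(t - 1)³.
With (t - 1) = 2/3: p(5/3) = 115/27.

4.2593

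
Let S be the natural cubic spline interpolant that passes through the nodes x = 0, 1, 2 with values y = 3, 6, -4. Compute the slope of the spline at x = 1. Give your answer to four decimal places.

-3.5000

Let m_i = S''(x_i). Step sizes h_i = 1, 1; slopes of the chords Δ_i = (y_(i+1) - y_i)/h_i = 3, -10.
  1·m_0 + 4·m_1 + 1·m_2 = 6(Δ_1 - Δ_0) = -78
Natural end conditions: m_0 = m_2 = 0.
Solving: m_0 = 0, m_1 = -39/2, m_2 = 0.
On [1, 2], S'(x) = b_1 + 2c_1·(x - 1) + 3d_1·(x - 1)² with b_1 = Δ_1 - h_1(2m_1 + m_2)/6 = -7/2, c_1 = m_1/2 = -39/4, d_1 = (m_2 - m_1)/(6h_1) = 13/4. So S'(1) = -7/2.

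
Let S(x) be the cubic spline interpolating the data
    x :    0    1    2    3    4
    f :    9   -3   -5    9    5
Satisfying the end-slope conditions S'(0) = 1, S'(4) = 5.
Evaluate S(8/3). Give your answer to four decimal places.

5.7302

Write m_i for S''(x_i). With h_i = 1, 1, 1, 1 and divided differences Δ_i = -12, -2, 14, -4, the continuity of S' gives the tridiagonal system
  1·m_0 + 4·m_1 + 1·m_2 = 6(Δ_1 - Δ_0) = 60
  1·m_1 + 4·m_2 + 1·m_3 = 6(Δ_2 - Δ_1) = 96
  1·m_2 + 4·m_3 + 1·m_4 = 6(Δ_3 - Δ_2) = -108
Clamped end conditions give two more equations: 2h_0·m_0 + h_0·m_1 = 6(Δ_0 - S'(0)) = -78 and h_3·m_3 + 2h_3·m_4 = 6(S'(4) - Δ_3) = 54.
Solving the tridiagonal system: m_0 = -341/7, m_1 = 136/7, m_2 = 31, m_3 = -332/7, m_4 = 355/7.
On [2, 3], S(x) = -5 + 81/7·(x - 2) + 31/2·(x - 2)² - 183/14·(x - 2)³.
With (x - 2) = 2/3: S(8/3) = 361/63.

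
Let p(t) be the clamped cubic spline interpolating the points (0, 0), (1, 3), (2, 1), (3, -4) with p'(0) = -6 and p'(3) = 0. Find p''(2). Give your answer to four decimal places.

Write m_i for p''(x_i). With h_i = 1, 1, 1 and divided differences Δ_i = 3, -2, -5, the continuity of p' gives the tridiagonal system
  1·m_0 + 4·m_1 + 1·m_2 = 6(Δ_1 - Δ_0) = -30
  1·m_1 + 4·m_2 + 1·m_3 = 6(Δ_2 - Δ_1) = -18
Clamped end conditions give two more equations: 2h_0·m_0 + h_0·m_1 = 6(Δ_0 - p'(0)) = 54 and h_2·m_2 + 2h_2·m_3 = 6(p'(3) - Δ_2) = 30.
Hence m_0 = 172/5, m_1 = -74/5, m_2 = -26/5, m_3 = 88/5.

-5.2000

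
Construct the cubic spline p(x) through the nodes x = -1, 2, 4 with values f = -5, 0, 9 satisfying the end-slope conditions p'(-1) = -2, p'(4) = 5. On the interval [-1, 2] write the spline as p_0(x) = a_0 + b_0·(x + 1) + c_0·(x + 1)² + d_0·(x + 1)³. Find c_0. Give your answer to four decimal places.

1.6833

With m_i denoting the second derivative at x_i, h_i = 3, 2, and Δ_i = (y_(i+1) − y_i)/h_i = 5/3, 9/2:
  3·m_0 + 10·m_1 + 2·m_2 = 6(Δ_1 - Δ_0) = 17
Clamped end conditions give two more equations: 2h_0·m_0 + h_0·m_1 = 6(Δ_0 - p'(-1)) = 22 and h_1·m_1 + 2h_1·m_2 = 6(p'(4) - Δ_1) = 3.
Forward elimination and back-substitution give m_0 = 101/30, m_1 = 3/5, m_2 = 9/20.
On [-1, 2], with p_0(x) = a_0 + b_0·(x + 1) + c_0·(x + 1)² + d_0·(x + 1)³: c_0 = m_0/2 = 101/60, d_0 = (m_1 - m_0)/(6h_0) = -83/540, b_0 = Δ_0 - h_0(2m_0 + m_1)/6 = -2.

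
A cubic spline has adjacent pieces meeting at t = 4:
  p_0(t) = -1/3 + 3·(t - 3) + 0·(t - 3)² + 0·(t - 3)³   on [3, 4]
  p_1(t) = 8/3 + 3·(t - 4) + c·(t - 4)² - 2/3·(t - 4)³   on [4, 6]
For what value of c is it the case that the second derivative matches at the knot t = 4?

0

p_0''(t) = 0 + 0·(t - 3), so p_0''(4) = 0. On the right, p_1''(4) = 2c, so c = 0.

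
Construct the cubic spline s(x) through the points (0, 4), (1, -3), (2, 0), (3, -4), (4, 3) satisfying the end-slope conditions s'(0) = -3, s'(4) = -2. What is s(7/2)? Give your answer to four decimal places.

Put M_i = s'' at the i-th knot. Here h = (1, 1, 1, 1) and Δ = (-7, 3, -4, 7), so the interior equations h_(i-1)·M_(i-1) + 2(h_(i-1)+h_i)·M_i + h_i·M_(i+1) = 6(Δ_i − Δ_(i-1)) read
  1·M_0 + 4·M_1 + 1·M_2 = 6(Δ_1 - Δ_0) = 60
  1·M_1 + 4·M_2 + 1·M_3 = 6(Δ_2 - Δ_1) = -42
  1·M_2 + 4·M_3 + 1·M_4 = 6(Δ_3 - Δ_2) = 66
Clamped end conditions give two more equations: 2h_0·M_0 + h_0·M_1 = 6(Δ_0 - s'(0)) = -24 and h_3·M_3 + 2h_3·M_4 = 6(s'(4) - Δ_3) = -54.
Solving: M_0 = -26, M_1 = 28, M_2 = -26, M_3 = 34, M_4 = -44.
On [3, 4], s(x) = -4 + 3·(x - 3) + 17·(x - 3)² - 13·(x - 3)³.
With (x - 3) = 1/2: s(7/2) = 1/8.

0.1250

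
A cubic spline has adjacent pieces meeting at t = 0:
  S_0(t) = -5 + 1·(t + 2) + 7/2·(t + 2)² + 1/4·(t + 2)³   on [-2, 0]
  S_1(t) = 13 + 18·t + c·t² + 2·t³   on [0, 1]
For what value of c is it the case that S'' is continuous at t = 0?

5

S_0''(t) = 7 + 3/2·(t + 2), so S_0''(0) = 10. On the right, S_1''(0) = 2c, so c = 5.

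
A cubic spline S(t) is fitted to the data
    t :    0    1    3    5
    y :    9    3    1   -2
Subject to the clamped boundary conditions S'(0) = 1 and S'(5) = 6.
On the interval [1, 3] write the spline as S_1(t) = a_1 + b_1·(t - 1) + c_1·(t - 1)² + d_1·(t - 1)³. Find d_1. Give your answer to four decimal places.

-1.5707

With M_i denoting the second derivative at x_i, h_i = 1, 2, 2, and Δ_i = (y_(i+1) − y_i)/h_i = -6, -1, -3/2:
  1·M_0 + 6·M_1 + 2·M_2 = 6(Δ_1 - Δ_0) = 30
  2·M_1 + 8·M_2 + 2·M_3 = 6(Δ_2 - Δ_1) = -3
Clamped end conditions give two more equations: 2h_0·M_0 + h_0·M_1 = 6(Δ_0 - S'(0)) = -42 and h_2·M_2 + 2h_2·M_3 = 6(S'(5) - Δ_2) = 45.
Hence M_0 = -619/23, M_1 = 272/23, M_2 = -323/46, M_3 = 679/46.
On [1, 3], with S_1(t) = a_1 + b_1·(t - 1) + c_1·(t - 1)² + d_1·(t - 1)³: c_1 = M_1/2 = 136/23, d_1 = (M_2 - M_1)/(6h_1) = -289/184, b_1 = Δ_1 - h_1(2M_1 + M_2)/6 = -301/46.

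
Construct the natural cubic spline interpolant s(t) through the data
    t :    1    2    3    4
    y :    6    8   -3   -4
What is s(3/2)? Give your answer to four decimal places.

Write M_i for s''(x_i). With h_i = 1, 1, 1 and divided differences Δ_i = 2, -11, -1, the continuity of s' gives the tridiagonal system
  1·M_0 + 4·M_1 + 1·M_2 = 6(Δ_1 - Δ_0) = -78
  1·M_1 + 4·M_2 + 1·M_3 = 6(Δ_2 - Δ_1) = 60
Natural end conditions: M_0 = M_3 = 0.
Solving the tridiagonal system: M_0 = 0, M_1 = -124/5, M_2 = 106/5, M_3 = 0.
On [1, 2], s(t) = 6 + 92/15·(t - 1) + 0·(t - 1)² - 62/15·(t - 1)³.
With (t - 1) = 1/2: s(3/2) = 171/20.

8.5500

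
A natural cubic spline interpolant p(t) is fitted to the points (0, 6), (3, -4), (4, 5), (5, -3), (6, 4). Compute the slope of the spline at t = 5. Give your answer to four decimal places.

-3.5747

Let M_i = p''(x_i). Step sizes h_i = 3, 1, 1, 1; slopes of the chords Δ_i = (y_(i+1) - y_i)/h_i = -10/3, 9, -8, 7.
  3·M_0 + 8·M_1 + 1·M_2 = 6(Δ_1 - Δ_0) = 74
  1·M_1 + 4·M_2 + 1·M_3 = 6(Δ_2 - Δ_1) = -102
  1·M_2 + 4·M_3 + 1·M_4 = 6(Δ_3 - Δ_2) = 90
Natural end conditions: M_0 = M_4 = 0.
Forward elimination and back-substitution give M_0 = 0, M_1 = 402/29, M_2 = -1070/29, M_3 = 920/29, M_4 = 0.
On [5, 6], p'(t) = b_3 + 2c_3·(t - 5) + 3d_3·(t - 5)² with b_3 = Δ_3 - h_3(2M_3 + M_4)/6 = -311/87, c_3 = M_3/2 = 460/29, d_3 = (M_4 - M_3)/(6h_3) = -460/87. So p'(5) = -311/87.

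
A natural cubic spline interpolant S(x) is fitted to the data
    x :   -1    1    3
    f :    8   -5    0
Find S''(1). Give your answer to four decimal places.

6.7500

With M_i denoting the second derivative at x_i, h_i = 2, 2, and Δ_i = (y_(i+1) − y_i)/h_i = -13/2, 5/2:
  2·M_0 + 8·M_1 + 2·M_2 = 6(Δ_1 - Δ_0) = 54
Natural end conditions: M_0 = M_2 = 0.
Solving the tridiagonal system: M_0 = 0, M_1 = 27/4, M_2 = 0.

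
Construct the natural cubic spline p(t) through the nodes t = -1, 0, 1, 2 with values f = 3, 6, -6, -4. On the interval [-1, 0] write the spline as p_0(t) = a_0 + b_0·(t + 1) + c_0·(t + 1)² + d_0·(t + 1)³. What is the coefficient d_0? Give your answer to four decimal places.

Write m_i for p''(x_i). With h_i = 1, 1, 1 and divided differences Δ_i = 3, -12, 2, the continuity of p' gives the tridiagonal system
  1·m_0 + 4·m_1 + 1·m_2 = 6(Δ_1 - Δ_0) = -90
  1·m_1 + 4·m_2 + 1·m_3 = 6(Δ_2 - Δ_1) = 84
Natural end conditions: m_0 = m_3 = 0.
Solving: m_0 = 0, m_1 = -148/5, m_2 = 142/5, m_3 = 0.
On [-1, 0], with p_0(t) = a_0 + b_0·(t + 1) + c_0·(t + 1)² + d_0·(t + 1)³: c_0 = m_0/2 = 0, d_0 = (m_1 - m_0)/(6h_0) = -74/15, b_0 = Δ_0 - h_0(2m_0 + m_1)/6 = 119/15.

-4.9333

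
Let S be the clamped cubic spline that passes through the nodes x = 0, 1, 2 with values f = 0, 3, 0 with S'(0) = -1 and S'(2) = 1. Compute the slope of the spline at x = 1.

0

Let M_i = S''(x_i). Step sizes h_i = 1, 1; slopes of the chords Δ_i = (y_(i+1) - y_i)/h_i = 3, -3.
  1·M_0 + 4·M_1 + 1·M_2 = 6(Δ_1 - Δ_0) = -36
Clamped end conditions give two more equations: 2h_0·M_0 + h_0·M_1 = 6(Δ_0 - S'(0)) = 24 and h_1·M_1 + 2h_1·M_2 = 6(S'(2) - Δ_1) = 24.
Solving the tridiagonal system: M_0 = 22, M_1 = -20, M_2 = 22.
On [1, 2], S'(x) = b_1 + 2c_1·(x - 1) + 3d_1·(x - 1)² with b_1 = Δ_1 - h_1(2M_1 + M_2)/6 = 0, c_1 = M_1/2 = -10, d_1 = (M_2 - M_1)/(6h_1) = 7. So S'(1) = 0.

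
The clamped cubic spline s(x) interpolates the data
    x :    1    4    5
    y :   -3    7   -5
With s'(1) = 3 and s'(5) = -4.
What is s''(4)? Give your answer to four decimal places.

-19.5000

Let M_i = s''(x_i). Step sizes h_i = 3, 1; slopes of the chords Δ_i = (y_(i+1) - y_i)/h_i = 10/3, -12.
  3·M_0 + 8·M_1 + 1·M_2 = 6(Δ_1 - Δ_0) = -92
Clamped end conditions give two more equations: 2h_0·M_0 + h_0·M_1 = 6(Δ_0 - s'(1)) = 2 and h_1·M_1 + 2h_1·M_2 = 6(s'(5) - Δ_1) = 48.
Solving: M_0 = 121/12, M_1 = -39/2, M_2 = 135/4.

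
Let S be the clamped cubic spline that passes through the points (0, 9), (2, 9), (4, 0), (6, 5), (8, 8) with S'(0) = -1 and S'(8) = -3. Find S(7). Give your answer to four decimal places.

Put M_i = S'' at the i-th knot. Here h = (2, 2, 2, 2) and Δ = (0, -9/2, 5/2, 3/2), so the interior equations h_(i-1)·M_(i-1) + 2(h_(i-1)+h_i)·M_i + h_i·M_(i+1) = 6(Δ_i − Δ_(i-1)) read
  2·M_0 + 8·M_1 + 2·M_2 = 6(Δ_1 - Δ_0) = -27
  2·M_1 + 8·M_2 + 2·M_3 = 6(Δ_2 - Δ_1) = 42
  2·M_2 + 8·M_3 + 2·M_4 = 6(Δ_3 - Δ_2) = -6
Clamped end conditions give two more equations: 2h_0·M_0 + h_0·M_1 = 6(Δ_0 - S'(0)) = 6 and h_3·M_3 + 2h_3·M_4 = 6(S'(8) - Δ_3) = -27.
Forward elimination and back-substitution give M_0 = 521/112, M_1 = -353/56, M_2 = 113/16, M_3 = -53/56, M_4 = -703/112.
On [6, 8], S(x) = 5 + 473/112·(x - 6) - 53/112·(x - 6)² - 199/448·(x - 6)³.
With (x - 6) = 1: S(7) = 3721/448.

8.3058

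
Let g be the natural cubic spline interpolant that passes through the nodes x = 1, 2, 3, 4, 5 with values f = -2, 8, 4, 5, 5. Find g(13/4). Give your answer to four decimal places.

3.6348

Put M_i = g'' at the i-th knot. Here h = (1, 1, 1, 1) and Δ = (10, -4, 1, 0), so the interior equations h_(i-1)·M_(i-1) + 2(h_(i-1)+h_i)·M_i + h_i·M_(i+1) = 6(Δ_i − Δ_(i-1)) read
  1·M_0 + 4·M_1 + 1·M_2 = 6(Δ_1 - Δ_0) = -84
  1·M_1 + 4·M_2 + 1·M_3 = 6(Δ_2 - Δ_1) = 30
  1·M_2 + 4·M_3 + 1·M_4 = 6(Δ_3 - Δ_2) = -6
Natural end conditions: M_0 = M_4 = 0.
Solving the tridiagonal system: M_0 = 0, M_1 = -99/4, M_2 = 15, M_3 = -21/4, M_4 = 0.
On [3, 4], g(x) = 4 - 25/8·(x - 3) + 15/2·(x - 3)² - 27/8·(x - 3)³.
With (x - 3) = 1/4: g(13/4) = 1861/512.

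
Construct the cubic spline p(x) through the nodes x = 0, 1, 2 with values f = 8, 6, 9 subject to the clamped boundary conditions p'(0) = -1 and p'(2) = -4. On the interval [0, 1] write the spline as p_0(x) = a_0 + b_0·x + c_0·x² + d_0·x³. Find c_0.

Put M_i = p'' at the i-th knot. Here h = (1, 1) and Δ = (-2, 3), so the interior equations h_(i-1)·M_(i-1) + 2(h_(i-1)+h_i)·M_i + h_i·M_(i+1) = 6(Δ_i − Δ_(i-1)) read
  1·M_0 + 4·M_1 + 1·M_2 = 6(Δ_1 - Δ_0) = 30
Clamped end conditions give two more equations: 2h_0·M_0 + h_0·M_1 = 6(Δ_0 - p'(0)) = -6 and h_1·M_1 + 2h_1·M_2 = 6(p'(2) - Δ_1) = -42.
Solving the tridiagonal system: M_0 = -12, M_1 = 18, M_2 = -30.
On [0, 1], with p_0(x) = a_0 + b_0·x + c_0·x² + d_0·x³: c_0 = M_0/2 = -6, d_0 = (M_1 - M_0)/(6h_0) = 5, b_0 = Δ_0 - h_0(2M_0 + M_1)/6 = -1.

-6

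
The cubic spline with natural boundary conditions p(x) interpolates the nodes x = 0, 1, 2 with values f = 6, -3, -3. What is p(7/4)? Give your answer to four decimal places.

With M_i denoting the second derivative at x_i, h_i = 1, 1, and Δ_i = (y_(i+1) − y_i)/h_i = -9, 0:
  1·M_0 + 4·M_1 + 1·M_2 = 6(Δ_1 - Δ_0) = 54
Natural end conditions: M_0 = M_2 = 0.
Hence M_0 = 0, M_1 = 27/2, M_2 = 0.
On [1, 2], p(x) = -3 - 9/2·(x - 1) + 27/4·(x - 1)² - 9/4·(x - 1)³.
With (x - 1) = 3/4: p(7/4) = -903/256.

-3.5273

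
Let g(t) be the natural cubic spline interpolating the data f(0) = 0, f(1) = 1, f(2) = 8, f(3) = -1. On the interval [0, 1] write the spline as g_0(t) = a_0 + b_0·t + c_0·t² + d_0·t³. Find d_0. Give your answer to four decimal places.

2.6667

Let M_i = g''(x_i). Step sizes h_i = 1, 1, 1; slopes of the chords Δ_i = (y_(i+1) - y_i)/h_i = 1, 7, -9.
  1·M_0 + 4·M_1 + 1·M_2 = 6(Δ_1 - Δ_0) = 36
  1·M_1 + 4·M_2 + 1·M_3 = 6(Δ_2 - Δ_1) = -96
Natural end conditions: M_0 = M_3 = 0.
Solving: M_0 = 0, M_1 = 16, M_2 = -28, M_3 = 0.
On [0, 1], with g_0(t) = a_0 + b_0·t + c_0·t² + d_0·t³: c_0 = M_0/2 = 0, d_0 = (M_1 - M_0)/(6h_0) = 8/3, b_0 = Δ_0 - h_0(2M_0 + M_1)/6 = -5/3.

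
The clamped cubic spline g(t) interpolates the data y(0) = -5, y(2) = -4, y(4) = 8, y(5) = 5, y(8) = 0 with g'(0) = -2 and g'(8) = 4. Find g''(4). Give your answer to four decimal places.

Put M_i = g'' at the i-th knot. Here h = (2, 2, 1, 3) and Δ = (1/2, 6, -3, -5/3), so the interior equations h_(i-1)·M_(i-1) + 2(h_(i-1)+h_i)·M_i + h_i·M_(i+1) = 6(Δ_i − Δ_(i-1)) read
  2·M_0 + 8·M_1 + 2·M_2 = 6(Δ_1 - Δ_0) = 33
  2·M_1 + 6·M_2 + 1·M_3 = 6(Δ_2 - Δ_1) = -54
  1·M_2 + 8·M_3 + 3·M_4 = 6(Δ_3 - Δ_2) = 8
Clamped end conditions give two more equations: 2h_0·M_0 + h_0·M_1 = 6(Δ_0 - g'(0)) = 15 and h_3·M_3 + 2h_3·M_4 = 6(g'(8) - Δ_3) = 34.
Hence M_0 = 49/160, M_1 = 551/80, M_2 = -1817/160, M_3 = 29/80, M_4 = 2633/480.

-11.3563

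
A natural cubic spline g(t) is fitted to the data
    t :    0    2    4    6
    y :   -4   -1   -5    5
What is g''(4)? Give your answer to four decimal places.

6.3000

Put M_i = g'' at the i-th knot. Here h = (2, 2, 2) and Δ = (3/2, -2, 5), so the interior equations h_(i-1)·M_(i-1) + 2(h_(i-1)+h_i)·M_i + h_i·M_(i+1) = 6(Δ_i − Δ_(i-1)) read
  2·M_0 + 8·M_1 + 2·M_2 = 6(Δ_1 - Δ_0) = -21
  2·M_1 + 8·M_2 + 2·M_3 = 6(Δ_2 - Δ_1) = 42
Natural end conditions: M_0 = M_3 = 0.
Solving: M_0 = 0, M_1 = -21/5, M_2 = 63/10, M_3 = 0.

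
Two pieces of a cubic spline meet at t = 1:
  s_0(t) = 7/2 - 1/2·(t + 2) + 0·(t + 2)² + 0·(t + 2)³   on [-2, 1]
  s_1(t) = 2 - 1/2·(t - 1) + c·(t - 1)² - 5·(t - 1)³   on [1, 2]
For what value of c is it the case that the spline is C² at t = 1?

s_0''(t) = 0 + 0·(t + 2), so s_0''(1) = 0. On the right, s_1''(1) = 2c, so c = 0.

0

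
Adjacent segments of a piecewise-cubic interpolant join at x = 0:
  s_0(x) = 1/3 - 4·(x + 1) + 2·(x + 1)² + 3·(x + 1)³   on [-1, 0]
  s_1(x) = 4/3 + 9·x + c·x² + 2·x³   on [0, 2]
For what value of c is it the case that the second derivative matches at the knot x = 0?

11

s_0''(x) = 4 + 18·(x + 1), so s_0''(0) = 22. On the right, s_1''(0) = 2c, so c = 11.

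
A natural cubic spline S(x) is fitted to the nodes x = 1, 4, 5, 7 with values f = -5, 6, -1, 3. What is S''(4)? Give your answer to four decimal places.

-9.3191

Let M_i = S''(x_i). Step sizes h_i = 3, 1, 2; slopes of the chords Δ_i = (y_(i+1) - y_i)/h_i = 11/3, -7, 2.
  3·M_0 + 8·M_1 + 1·M_2 = 6(Δ_1 - Δ_0) = -64
  1·M_1 + 6·M_2 + 2·M_3 = 6(Δ_2 - Δ_1) = 54
Natural end conditions: M_0 = M_3 = 0.
Forward elimination and back-substitution give M_0 = 0, M_1 = -438/47, M_2 = 496/47, M_3 = 0.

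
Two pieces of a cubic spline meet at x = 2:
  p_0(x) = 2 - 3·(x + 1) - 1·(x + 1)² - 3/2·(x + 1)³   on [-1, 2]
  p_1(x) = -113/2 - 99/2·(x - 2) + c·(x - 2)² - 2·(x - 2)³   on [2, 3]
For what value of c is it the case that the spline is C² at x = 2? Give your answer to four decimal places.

p_0''(x) = -2 - 9·(x + 1), so p_0''(2) = -29. On the right, p_1''(2) = 2c, so c = -29/2.

-14.5000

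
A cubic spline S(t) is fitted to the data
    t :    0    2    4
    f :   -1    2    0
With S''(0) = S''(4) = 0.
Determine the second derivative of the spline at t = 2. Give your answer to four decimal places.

Write σ_i for S''(x_i). With h_i = 2, 2 and divided differences Δ_i = 3/2, -1, the continuity of S' gives the tridiagonal system
  2·σ_0 + 8·σ_1 + 2·σ_2 = 6(Δ_1 - Δ_0) = -15
Natural end conditions: σ_0 = σ_2 = 0.
Forward elimination and back-substitution give σ_0 = 0, σ_1 = -15/8, σ_2 = 0.

-1.8750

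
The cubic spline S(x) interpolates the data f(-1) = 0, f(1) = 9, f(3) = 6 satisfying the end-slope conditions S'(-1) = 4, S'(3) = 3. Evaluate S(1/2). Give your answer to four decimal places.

7.8281

With σ_i denoting the second derivative at x_i, h_i = 2, 2, and Δ_i = (y_(i+1) − y_i)/h_i = 9/2, -3/2:
  2·σ_0 + 8·σ_1 + 2·σ_2 = 6(Δ_1 - Δ_0) = -36
Clamped end conditions give two more equations: 2h_0·σ_0 + h_0·σ_1 = 6(Δ_0 - S'(-1)) = 3 and h_1·σ_1 + 2h_1·σ_2 = 6(S'(3) - Δ_1) = 27.
Hence σ_0 = 5, σ_1 = -17/2, σ_2 = 11.
On [-1, 1], S(x) = 0 + 4·(x + 1) + 5/2·(x + 1)² - 9/8·(x + 1)³.
With (x + 1) = 3/2: S(1/2) = 501/64.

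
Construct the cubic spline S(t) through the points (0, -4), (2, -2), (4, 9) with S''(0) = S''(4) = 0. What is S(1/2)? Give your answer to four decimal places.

Let σ_i = S''(x_i). Step sizes h_i = 2, 2; slopes of the chords Δ_i = (y_(i+1) - y_i)/h_i = 1, 11/2.
  2·σ_0 + 8·σ_1 + 2·σ_2 = 6(Δ_1 - Δ_0) = 27
Natural end conditions: σ_0 = σ_2 = 0.
Solving the tridiagonal system: σ_0 = 0, σ_1 = 27/8, σ_2 = 0.
On [0, 2], S(t) = -4 - 1/8·t + 0·t² + 9/32·t³.
With t = 1/2: S(1/2) = -1031/256.

-4.0273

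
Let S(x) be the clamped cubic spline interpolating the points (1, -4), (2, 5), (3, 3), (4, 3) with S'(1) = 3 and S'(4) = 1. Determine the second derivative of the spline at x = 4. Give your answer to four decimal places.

With σ_i denoting the second derivative at x_i, h_i = 1, 1, 1, and Δ_i = (y_(i+1) − y_i)/h_i = 9, -2, 0:
  1·σ_0 + 4·σ_1 + 1·σ_2 = 6(Δ_1 - Δ_0) = -66
  1·σ_1 + 4·σ_2 + 1·σ_3 = 6(Δ_2 - Δ_1) = 12
Clamped end conditions give two more equations: 2h_0·σ_0 + h_0·σ_1 = 6(Δ_0 - S'(1)) = 36 and h_2·σ_2 + 2h_2·σ_3 = 6(S'(4) - Δ_2) = 6.
Forward elimination and back-substitution give σ_0 = 472/15, σ_1 = -404/15, σ_2 = 154/15, σ_3 = -32/15.

-2.1333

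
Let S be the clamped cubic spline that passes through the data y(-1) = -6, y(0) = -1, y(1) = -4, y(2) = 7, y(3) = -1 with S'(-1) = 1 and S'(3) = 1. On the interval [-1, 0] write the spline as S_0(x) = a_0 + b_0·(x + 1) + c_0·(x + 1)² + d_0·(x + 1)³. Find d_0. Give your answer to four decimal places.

-9.2321

Put M_i = S'' at the i-th knot. Here h = (1, 1, 1, 1) and Δ = (5, -3, 11, -8), so the interior equations h_(i-1)·M_(i-1) + 2(h_(i-1)+h_i)·M_i + h_i·M_(i+1) = 6(Δ_i − Δ_(i-1)) read
  1·M_0 + 4·M_1 + 1·M_2 = 6(Δ_1 - Δ_0) = -48
  1·M_1 + 4·M_2 + 1·M_3 = 6(Δ_2 - Δ_1) = 84
  1·M_2 + 4·M_3 + 1·M_4 = 6(Δ_3 - Δ_2) = -114
Clamped end conditions give two more equations: 2h_0·M_0 + h_0·M_1 = 6(Δ_0 - S'(-1)) = 24 and h_3·M_3 + 2h_3·M_4 = 6(S'(3) - Δ_3) = 54.
Hence M_0 = 741/28, M_1 = -405/14, M_2 = 165/4, M_3 = -729/14, M_4 = 1485/28.
On [-1, 0], with S_0(x) = a_0 + b_0·(x + 1) + c_0·(x + 1)² + d_0·(x + 1)³: c_0 = M_0/2 = 741/56, d_0 = (M_1 - M_0)/(6h_0) = -517/56, b_0 = Δ_0 - h_0(2M_0 + M_1)/6 = 1.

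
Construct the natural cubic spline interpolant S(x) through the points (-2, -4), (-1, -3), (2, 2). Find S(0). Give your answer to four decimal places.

-1.6111

Write σ_i for S''(x_i). With h_i = 1, 3 and divided differences Δ_i = 1, 5/3, the continuity of S' gives the tridiagonal system
  1·σ_0 + 8·σ_1 + 3·σ_2 = 6(Δ_1 - Δ_0) = 4
Natural end conditions: σ_0 = σ_2 = 0.
Solving: σ_0 = 0, σ_1 = 1/2, σ_2 = 0.
On [-1, 2], S(x) = -3 + 7/6·(x + 1) + 1/4·(x + 1)² - 1/36·(x + 1)³.
With (x + 1) = 1: S(0) = -29/18.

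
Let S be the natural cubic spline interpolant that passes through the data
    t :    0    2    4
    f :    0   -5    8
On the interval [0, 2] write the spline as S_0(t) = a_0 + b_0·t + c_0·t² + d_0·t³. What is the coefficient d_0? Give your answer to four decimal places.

0.5625

Put σ_i = S'' at the i-th knot. Here h = (2, 2) and Δ = (-5/2, 13/2), so the interior equations h_(i-1)·σ_(i-1) + 2(h_(i-1)+h_i)·σ_i + h_i·σ_(i+1) = 6(Δ_i − Δ_(i-1)) read
  2·σ_0 + 8·σ_1 + 2·σ_2 = 6(Δ_1 - Δ_0) = 54
Natural end conditions: σ_0 = σ_2 = 0.
Hence σ_0 = 0, σ_1 = 27/4, σ_2 = 0.
On [0, 2], with S_0(t) = a_0 + b_0·t + c_0·t² + d_0·t³: c_0 = σ_0/2 = 0, d_0 = (σ_1 - σ_0)/(6h_0) = 9/16, b_0 = Δ_0 - h_0(2σ_0 + σ_1)/6 = -19/4.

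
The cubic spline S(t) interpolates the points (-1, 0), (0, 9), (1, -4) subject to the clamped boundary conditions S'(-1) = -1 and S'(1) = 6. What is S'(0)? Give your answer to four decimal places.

Write M_i for S''(x_i). With h_i = 1, 1 and divided differences Δ_i = 9, -13, the continuity of S' gives the tridiagonal system
  1·M_0 + 4·M_1 + 1·M_2 = 6(Δ_1 - Δ_0) = -132
Clamped end conditions give two more equations: 2h_0·M_0 + h_0·M_1 = 6(Δ_0 - S'(-1)) = 60 and h_1·M_1 + 2h_1·M_2 = 6(S'(1) - Δ_1) = 114.
Solving: M_0 = 133/2, M_1 = -73, M_2 = 187/2.
On [0, 1], S'(t) = b_1 + 2c_1·t + 3d_1·t² with b_1 = Δ_1 - h_1(2M_1 + M_2)/6 = -17/4, c_1 = M_1/2 = -73/2, d_1 = (M_2 - M_1)/(6h_1) = 111/4. So S'(0) = -17/4.

-4.2500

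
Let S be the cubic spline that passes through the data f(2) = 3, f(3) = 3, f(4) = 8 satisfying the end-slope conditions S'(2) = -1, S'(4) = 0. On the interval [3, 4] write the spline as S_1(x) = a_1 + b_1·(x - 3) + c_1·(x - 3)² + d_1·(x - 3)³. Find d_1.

Write M_i for S''(x_i). With h_i = 1, 1 and divided differences Δ_i = 0, 5, the continuity of S' gives the tridiagonal system
  1·M_0 + 4·M_1 + 1·M_2 = 6(Δ_1 - Δ_0) = 30
Clamped end conditions give two more equations: 2h_0·M_0 + h_0·M_1 = 6(Δ_0 - S'(2)) = 6 and h_1·M_1 + 2h_1·M_2 = 6(S'(4) - Δ_1) = -30.
Forward elimination and back-substitution give M_0 = -4, M_1 = 14, M_2 = -22.
On [3, 4], with S_1(x) = a_1 + b_1·(x - 3) + c_1·(x - 3)² + d_1·(x - 3)³: c_1 = M_1/2 = 7, d_1 = (M_2 - M_1)/(6h_1) = -6, b_1 = Δ_1 - h_1(2M_1 + M_2)/6 = 4.

-6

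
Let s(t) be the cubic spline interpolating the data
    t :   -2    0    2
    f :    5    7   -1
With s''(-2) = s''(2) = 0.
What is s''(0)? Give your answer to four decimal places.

Let M_i = s''(x_i). Step sizes h_i = 2, 2; slopes of the chords Δ_i = (y_(i+1) - y_i)/h_i = 1, -4.
  2·M_0 + 8·M_1 + 2·M_2 = 6(Δ_1 - Δ_0) = -30
Natural end conditions: M_0 = M_2 = 0.
Forward elimination and back-substitution give M_0 = 0, M_1 = -15/4, M_2 = 0.

-3.7500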